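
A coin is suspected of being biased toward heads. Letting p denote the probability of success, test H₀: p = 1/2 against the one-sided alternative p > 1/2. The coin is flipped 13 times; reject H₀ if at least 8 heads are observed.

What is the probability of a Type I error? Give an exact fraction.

595/2048

α = P(reject H₀ | H₀ true) = P(S ≥ 8 | p = 1/2), with S ~ Binomial(13, 1/2).
That's C(13,8) + C(13,9) + C(13,10) + C(13,11) + C(13,12) + C(13,13) over 2^13, i.e. (1287 + 715 + 286 + 78 + 13 + 1)/8192 = 2380/8192 = 595/2048.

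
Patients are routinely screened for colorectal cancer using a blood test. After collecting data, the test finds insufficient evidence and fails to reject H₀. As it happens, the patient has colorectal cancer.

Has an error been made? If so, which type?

The conventional null hypothesis here is that the patient does not have colorectal cancer.
H₀ was not rejected, but H₀ is actually false.
Failing to reject a false null hypothesis is a Type II error (false negative).

Type II error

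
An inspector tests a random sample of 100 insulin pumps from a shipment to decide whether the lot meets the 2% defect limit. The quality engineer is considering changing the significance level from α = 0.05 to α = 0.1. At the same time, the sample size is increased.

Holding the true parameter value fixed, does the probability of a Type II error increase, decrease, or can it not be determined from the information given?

It decreases.

A larger α widens the rejection region, so when the alternative is true more outcomes lead to rejection — failing to reject becomes less likely. A larger sample reduces the standard error, pulling the sampling distribution under Ha further from the non-rejection region. Both changes push β in the same direction.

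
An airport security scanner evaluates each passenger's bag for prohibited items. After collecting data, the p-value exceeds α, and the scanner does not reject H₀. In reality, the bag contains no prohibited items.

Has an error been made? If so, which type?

The conventional null hypothesis here is that the bag contains no prohibited items.
The test retained a true H₀ — the decision matches the true state.

No error (correct decision).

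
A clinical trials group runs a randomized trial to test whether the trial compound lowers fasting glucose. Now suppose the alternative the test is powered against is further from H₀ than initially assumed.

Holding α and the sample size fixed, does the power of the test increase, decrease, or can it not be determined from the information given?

A bigger departure from H₀ is easier for the test to detect, so it fails to reject less often.
Since power = 1 − β and β decreases, power increases.

It increases.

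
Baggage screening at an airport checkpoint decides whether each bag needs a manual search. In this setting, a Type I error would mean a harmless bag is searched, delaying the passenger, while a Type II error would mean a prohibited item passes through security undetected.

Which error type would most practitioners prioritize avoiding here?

Type II error

The Type II consequence (a prohibited item passes through security undetected) is more severe than the Type I consequence (a harmless bag is searched, delaying the passenger).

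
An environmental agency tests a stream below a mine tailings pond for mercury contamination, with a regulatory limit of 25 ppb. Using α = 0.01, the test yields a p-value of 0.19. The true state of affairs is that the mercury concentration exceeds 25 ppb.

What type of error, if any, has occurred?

The conventional null hypothesis is that the mercury concentration is at or below 25 ppb (safe).
Since p = 0.19 ≥ α = 0.01, H₀ is not rejected.
H₀ is false (actually the mercury concentration exceeds 25 ppb).
Failing to reject a false H₀ is a Type II error.

Type II error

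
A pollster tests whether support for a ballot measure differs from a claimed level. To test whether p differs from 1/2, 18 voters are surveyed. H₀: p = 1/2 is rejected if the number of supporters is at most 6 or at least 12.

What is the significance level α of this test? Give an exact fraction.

7795/32768

α = P(K ≤ 6 or K ≥ 12 | p = 1/2), K ~ Binomial(18, 1/2).
Each tail has probability (1 + 18 + 153 + 816 + 3060 + 8568 + 18564)/262144; doubling gives α = 62360/262144 = 7795/32768.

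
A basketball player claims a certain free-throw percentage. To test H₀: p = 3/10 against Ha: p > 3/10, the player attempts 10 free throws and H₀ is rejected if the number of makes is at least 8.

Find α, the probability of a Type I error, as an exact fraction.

1987983/1250000000

The Type I error probability is α = P(K ≥ 8) computed under H₀, where K ~ Binomial(10, 3/10).
P(K ≥ 8) = Σ_{j=8}^{10} C(10,j)·(3/10)^j·(7/10)^{10-j} = 1987983/1250000000.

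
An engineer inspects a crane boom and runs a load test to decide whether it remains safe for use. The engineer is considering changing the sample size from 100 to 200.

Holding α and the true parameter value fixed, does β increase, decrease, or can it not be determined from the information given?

More data shrinks sampling variability; the test statistic under Ha concentrates further from the null value, making rejection more likely.

It decreases.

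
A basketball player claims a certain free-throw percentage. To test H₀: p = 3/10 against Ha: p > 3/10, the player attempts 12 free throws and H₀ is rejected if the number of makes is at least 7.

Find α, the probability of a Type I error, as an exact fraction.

Under H₀, K ~ Binomial(12, 3/10), and α = P(K ≥ 7).
Adding the binomial terms for j = 7 through 12 with p = 3/10 yields 19300421529/500000000000.

19300421529/500000000000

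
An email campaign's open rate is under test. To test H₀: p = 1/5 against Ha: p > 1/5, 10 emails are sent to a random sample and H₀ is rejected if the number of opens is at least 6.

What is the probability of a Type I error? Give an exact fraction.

62201/9765625

Under H₀, S ~ Binomial(10, 1/5), and α = P(S ≥ 6).
Adding the binomial terms for j = 6 through 10 with p = 1/5 yields 62201/9765625.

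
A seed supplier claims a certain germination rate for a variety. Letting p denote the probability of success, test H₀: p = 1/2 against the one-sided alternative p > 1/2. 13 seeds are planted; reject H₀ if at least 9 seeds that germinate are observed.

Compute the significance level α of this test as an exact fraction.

The Type I error probability is α = P(S ≥ 9) computed under H₀, where S ~ Binomial(13, 1/2).
That's C(13,9) + C(13,10) + C(13,11) + C(13,12) + C(13,13) over 2^13, i.e. (715 + 286 + 78 + 13 + 1)/8192 = 1093/8192.

1093/8192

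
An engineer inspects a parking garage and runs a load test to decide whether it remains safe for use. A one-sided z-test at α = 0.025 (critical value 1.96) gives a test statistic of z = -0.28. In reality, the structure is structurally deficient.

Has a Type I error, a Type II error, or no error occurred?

Type II error

The conventional null hypothesis is that the structure meets the required load capacity (safe).
Since z = -0.28 ≤ z* = 1.96, H₀ is not rejected.
H₀ is false (actually the structure is structurally deficient).
Failing to reject a false H₀ is a Type II error.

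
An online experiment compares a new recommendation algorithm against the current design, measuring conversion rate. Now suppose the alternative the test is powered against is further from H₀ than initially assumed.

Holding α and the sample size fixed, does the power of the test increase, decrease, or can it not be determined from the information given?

A bigger departure from H₀ is easier for the test to detect, so it fails to reject less often.
Since power = 1 − β and β decreases, power increases.

It increases.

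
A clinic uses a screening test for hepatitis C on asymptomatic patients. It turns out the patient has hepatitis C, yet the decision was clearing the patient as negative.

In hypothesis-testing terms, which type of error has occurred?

The null hypothesis here is that the patient does not have hepatitis C.
'Clearing the patient as negative' corresponds to failing to reject H₀.
H₀ was not rejected but H₀ is false — a Type II error (false negative).

Type II error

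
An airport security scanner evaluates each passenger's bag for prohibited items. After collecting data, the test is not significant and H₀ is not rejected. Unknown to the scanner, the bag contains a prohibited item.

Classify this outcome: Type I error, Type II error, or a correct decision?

The conventional null hypothesis here is that the bag contains no prohibited items.
H₀ was not rejected, but H₀ is actually false.
Failing to reject a false null hypothesis is a Type II error (false negative).

Type II error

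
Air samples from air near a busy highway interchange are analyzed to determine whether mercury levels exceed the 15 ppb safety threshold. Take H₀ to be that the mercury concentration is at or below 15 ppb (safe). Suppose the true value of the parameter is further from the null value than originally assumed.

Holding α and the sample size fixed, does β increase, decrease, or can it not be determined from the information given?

It decreases.

A bigger departure from H₀ is easier for the test to detect, so it fails to reject less often.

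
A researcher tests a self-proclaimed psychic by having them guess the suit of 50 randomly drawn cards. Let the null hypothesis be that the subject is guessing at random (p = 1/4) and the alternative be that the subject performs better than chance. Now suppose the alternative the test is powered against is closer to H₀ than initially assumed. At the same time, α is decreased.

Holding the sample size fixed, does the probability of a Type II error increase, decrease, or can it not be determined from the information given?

When the true parameter is near the null value, the test has a harder time distinguishing Ha from H₀. Tightening α shrinks the rejection region. When Ha holds, fewer sample outcomes clear the stricter threshold, so more fall in the acceptance region. Both changes push β in the same direction.

It increases.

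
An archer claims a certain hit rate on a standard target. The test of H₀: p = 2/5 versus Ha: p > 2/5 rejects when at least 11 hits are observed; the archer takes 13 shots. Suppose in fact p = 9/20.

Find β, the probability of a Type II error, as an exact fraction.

40790448134932573/40960000000000000

A Type II error is failing to reject when Ha holds: with p = 9/20, β = P(X ≤ 10).
Adding the binomial probabilities P(X=0)+…+P(X=10) at p = 9/20 gives 40790448134932573/40960000000000000.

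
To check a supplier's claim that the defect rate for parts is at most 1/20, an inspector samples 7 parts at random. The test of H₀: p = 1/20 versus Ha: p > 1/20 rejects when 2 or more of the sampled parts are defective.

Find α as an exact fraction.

28403547/640000000

The significance level is the probability, assuming p = 1/20, of seeing 2 or more defectives in 7 draws.
Via the complement, α = 1 − Σ_{j=0}^{1} C(7,j)(1/20)^j(19/20)^{7-j} = 28403547/640000000.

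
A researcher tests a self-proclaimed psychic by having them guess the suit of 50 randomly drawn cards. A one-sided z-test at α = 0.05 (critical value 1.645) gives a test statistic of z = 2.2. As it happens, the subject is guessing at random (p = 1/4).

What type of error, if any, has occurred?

Type I error

The conventional null hypothesis is that the subject is guessing at random (p = 1/4).
Since z = 2.2 > z* = 1.645, H₀ is rejected.
H₀ is true (actually the subject is guessing at random (p = 1/4)).
Rejecting a true H₀ is a Type I error.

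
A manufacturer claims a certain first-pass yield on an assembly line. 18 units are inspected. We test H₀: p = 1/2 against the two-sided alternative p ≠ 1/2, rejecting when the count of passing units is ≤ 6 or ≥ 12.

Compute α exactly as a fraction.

7795/32768

The significance level is the null-hypothesis probability of the rejection region {≤6} ∪ {≥12}.
Each tail has probability (1 + 18 + 153 + 816 + 3060 + 8568 + 18564)/262144; doubling gives α = 62360/262144 = 7795/32768.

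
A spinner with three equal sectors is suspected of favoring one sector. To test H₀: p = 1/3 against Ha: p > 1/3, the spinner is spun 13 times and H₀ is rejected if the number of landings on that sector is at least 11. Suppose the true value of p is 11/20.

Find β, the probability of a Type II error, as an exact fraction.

39857841016429707/40960000000000000

A Type II error is failing to reject when Ha holds: with p = 11/20, β = P(X ≤ 10).
Equivalently, β = 1 − P(X ≥ 11) = 39857841016429707/40960000000000000.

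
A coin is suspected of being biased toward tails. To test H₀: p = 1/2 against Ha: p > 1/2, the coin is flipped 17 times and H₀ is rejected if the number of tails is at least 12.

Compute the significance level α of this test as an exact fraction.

The Type I error probability is α = P(S ≥ 12) computed under H₀, where S ~ Binomial(17, 1/2).
P(S ≥ 12) = [C(17,12) + C(17,13) + C(17,14) + C(17,15) + C(17,16) + C(17,17)] / 2^17 = (6188 + 2380 + 680 + 136 + 17 + 1) / 131072 = 9402/131072 = 4701/65536.

4701/65536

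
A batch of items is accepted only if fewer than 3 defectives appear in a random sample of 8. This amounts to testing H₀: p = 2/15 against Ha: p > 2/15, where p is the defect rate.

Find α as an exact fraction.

α = P(reject H₀ | H₀ true) = P(S ≥ 3 | p = 2/15), S ~ Binomial(8, 2/15).
Via the complement, α = 1 − Σ_{j=0}^{2} C(8,j)(2/15)^j(13/15)^{8-j} = 67527008/854296875.

67527008/854296875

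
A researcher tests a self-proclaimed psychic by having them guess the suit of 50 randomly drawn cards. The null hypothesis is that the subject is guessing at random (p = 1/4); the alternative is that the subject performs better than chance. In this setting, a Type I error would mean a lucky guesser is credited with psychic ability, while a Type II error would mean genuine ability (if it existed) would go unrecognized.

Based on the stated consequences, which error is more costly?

The Type I consequence (a lucky guesser is credited with psychic ability) is more severe than the Type II consequence (genuine ability (if it existed) would go unrecognized).

Type I error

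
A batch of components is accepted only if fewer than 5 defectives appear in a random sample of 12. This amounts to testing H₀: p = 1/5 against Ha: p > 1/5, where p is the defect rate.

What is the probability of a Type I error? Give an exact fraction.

3542749/48828125

The significance level is the probability, assuming p = 1/5, of seeing 5 or more defectives in 12 draws.
α = 1 − P(X ≤ 4) = 1 − 45285376/48828125 = 3542749/48828125.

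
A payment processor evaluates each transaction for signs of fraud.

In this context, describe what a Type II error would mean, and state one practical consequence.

A Type II error would mean concluding that the transaction is legitimate (or at least failing to establish that the transaction is fraudulent) when in fact the transaction is fraudulent. Consequence: a fraudulent charge goes through and the bank absorbs the loss.

With the conventional null hypothesis that the transaction is legitimate:
A Type II error is failing to reject H₀ when H₀ is false.
Here that means approving the transaction when actually the transaction is fraudulent.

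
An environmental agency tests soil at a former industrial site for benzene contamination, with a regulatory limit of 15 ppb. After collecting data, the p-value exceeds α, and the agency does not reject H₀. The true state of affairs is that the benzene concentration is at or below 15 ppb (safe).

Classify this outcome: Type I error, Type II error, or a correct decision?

The conventional null hypothesis here is that the benzene concentration is at or below 15 ppb (safe).
The test retained a true H₀ — the decision matches the true state.

No error (correct decision).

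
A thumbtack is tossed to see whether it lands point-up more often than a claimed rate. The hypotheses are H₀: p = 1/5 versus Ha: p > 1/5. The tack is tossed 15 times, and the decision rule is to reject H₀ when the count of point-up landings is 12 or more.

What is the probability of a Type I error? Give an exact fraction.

30861/30517578125

The Type I error probability is α = P(S ≥ 12) computed under H₀, where S ~ Binomial(15, 1/5).
Summing C(15,j)(1/5)^j(4/5)^{15−j} for j = 12,…,15 gives 30861/30517578125.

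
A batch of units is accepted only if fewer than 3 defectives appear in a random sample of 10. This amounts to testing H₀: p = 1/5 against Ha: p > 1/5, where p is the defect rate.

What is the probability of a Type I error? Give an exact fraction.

The significance level is the probability, assuming p = 1/5, of seeing 3 or more defectives in 10 draws.
Via the complement, α = 1 − Σ_{j=0}^{2} C(10,j)(1/5)^j(4/5)^{10-j} = 3146489/9765625.

3146489/9765625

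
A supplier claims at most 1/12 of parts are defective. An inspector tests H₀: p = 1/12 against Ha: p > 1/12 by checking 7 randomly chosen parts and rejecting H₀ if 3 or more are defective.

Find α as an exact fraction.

187213/11943936

The significance level is the probability, assuming p = 1/12, of seeing 3 or more defectives in 7 draws.
α = 1 − P(X ≤ 2) = 1 − 11756723/11943936 = 187213/11943936.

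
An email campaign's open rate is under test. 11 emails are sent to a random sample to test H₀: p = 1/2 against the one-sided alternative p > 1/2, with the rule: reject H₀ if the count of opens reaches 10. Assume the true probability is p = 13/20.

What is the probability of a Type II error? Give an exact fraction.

19239273573359/20480000000000

Under the alternative p = 13/20, K ~ Binomial(11, 13/20); β is the probability the test does not reject, P(K < 10).
Summing C(11,j)·(13/20)^j·(7/20)^{11-j} for j = 0..9 gives 19239273573359/20480000000000.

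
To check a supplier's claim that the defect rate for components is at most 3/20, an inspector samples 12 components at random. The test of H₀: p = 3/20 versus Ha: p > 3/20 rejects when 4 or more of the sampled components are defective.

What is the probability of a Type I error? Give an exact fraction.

75535426487313/819200000000000

α = P(reject H₀ | H₀ true) = P(S ≥ 4 | p = 3/20), S ~ Binomial(12, 3/20).
α = 1 − P(S ≤ 3) = 1 − 743664573512687/819200000000000 = 75535426487313/819200000000000.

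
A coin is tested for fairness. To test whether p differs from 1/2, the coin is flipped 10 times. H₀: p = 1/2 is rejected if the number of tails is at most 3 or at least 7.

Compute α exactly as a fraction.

α = P(X ≤ 3 or X ≥ 7 | p = 1/2), X ~ Binomial(10, 1/2).
The two tails are symmetric, so α = 2·(1 + 10 + 45 + 120)/2^10 = 352/1024 = 11/32.

11/32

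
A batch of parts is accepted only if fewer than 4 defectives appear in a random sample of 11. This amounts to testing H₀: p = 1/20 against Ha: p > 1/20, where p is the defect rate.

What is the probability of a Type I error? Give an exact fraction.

7947524659/5120000000000

α = P(reject H₀ | H₀ true) = P(S ≥ 4 | p = 1/20), S ~ Binomial(11, 1/20).
Computing the lower-tail complement: 1 − 5112052475341/5120000000000 = 7947524659/5120000000000.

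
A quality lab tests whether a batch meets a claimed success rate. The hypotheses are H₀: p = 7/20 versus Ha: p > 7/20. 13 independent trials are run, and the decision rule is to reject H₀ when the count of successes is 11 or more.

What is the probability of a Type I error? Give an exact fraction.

14250593836801/40960000000000000

Under H₀, Y ~ Binomial(13, 7/20), and α = P(Y ≥ 11).
Adding the binomial terms for j = 11 through 13 with p = 7/20 yields 14250593836801/40960000000000000.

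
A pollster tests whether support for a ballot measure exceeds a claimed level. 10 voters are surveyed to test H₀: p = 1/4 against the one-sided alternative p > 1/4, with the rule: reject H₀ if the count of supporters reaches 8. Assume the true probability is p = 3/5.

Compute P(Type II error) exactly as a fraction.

8131936/9765625

β = P(fail to reject H₀ | Ha true) = P(S ≤ 7 | p = 3/5), S ~ Binomial(10, 3/5).
Adding the binomial probabilities P(S=0)+…+P(S=7) at p = 3/5 gives 8131936/9765625.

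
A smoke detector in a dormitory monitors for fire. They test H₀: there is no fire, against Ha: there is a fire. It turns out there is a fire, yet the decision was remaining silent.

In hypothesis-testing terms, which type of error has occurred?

'Remaining silent' corresponds to failing to reject H₀.
H₀ was not rejected but H₀ is false — a Type II error (false negative).

Type II error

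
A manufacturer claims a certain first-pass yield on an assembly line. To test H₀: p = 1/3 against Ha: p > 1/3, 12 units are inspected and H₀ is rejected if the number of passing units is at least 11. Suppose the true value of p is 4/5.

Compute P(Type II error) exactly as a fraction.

177031761/244140625

A Type II error is failing to reject when Ha holds: with p = 4/5, β = P(K ≤ 10).
Adding the binomial probabilities P(K=0)+…+P(K=10) at p = 4/5 gives 177031761/244140625.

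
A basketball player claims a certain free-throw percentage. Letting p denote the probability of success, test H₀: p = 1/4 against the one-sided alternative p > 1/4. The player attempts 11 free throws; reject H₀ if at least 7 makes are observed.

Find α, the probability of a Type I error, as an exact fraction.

15857/2097152

Under H₀, K ~ Binomial(11, 1/4), and α = P(K ≥ 7).
Adding the binomial terms for j = 7 through 11 with p = 1/4 yields 15857/2097152.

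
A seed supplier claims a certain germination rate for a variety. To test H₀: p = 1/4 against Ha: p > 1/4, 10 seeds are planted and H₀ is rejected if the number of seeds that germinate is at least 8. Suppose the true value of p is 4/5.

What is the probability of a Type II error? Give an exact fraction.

β = P(fail to reject H₀ | Ha true) = P(Y ≤ 7 | p = 4/5), Y ~ Binomial(10, 4/5).
Equivalently, β = 1 − P(Y ≥ 8) = 3146489/9765625.

3146489/9765625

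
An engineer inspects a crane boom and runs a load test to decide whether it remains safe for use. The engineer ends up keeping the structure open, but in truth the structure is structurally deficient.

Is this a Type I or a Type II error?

Type II error

The null hypothesis here is that the structure meets the required load capacity (safe).
'Keeping the structure open' corresponds to failing to reject H₀.
H₀ was not rejected but H₀ is false — a Type II error (false negative).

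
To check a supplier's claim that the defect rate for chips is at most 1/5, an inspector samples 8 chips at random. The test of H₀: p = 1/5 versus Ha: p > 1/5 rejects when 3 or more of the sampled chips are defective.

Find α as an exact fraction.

79329/390625

Under H₀, Y ~ Binomial(8, 1/5); the Type I error rate is P(Y ≥ 3).
Via the complement, α = 1 − Σ_{j=0}^{2} C(8,j)(1/5)^j(4/5)^{8-j} = 79329/390625.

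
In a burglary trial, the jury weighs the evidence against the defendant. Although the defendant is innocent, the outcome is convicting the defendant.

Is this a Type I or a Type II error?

Type I error

The null hypothesis here is that the defendant is innocent.
'Convicting the defendant' corresponds to rejecting H₀.
H₀ was rejected but H₀ is true — a Type I error (false positive).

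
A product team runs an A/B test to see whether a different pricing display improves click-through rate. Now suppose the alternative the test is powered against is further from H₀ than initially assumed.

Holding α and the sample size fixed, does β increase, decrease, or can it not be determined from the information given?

The further the true parameter sits from the null value, the more of the Ha sampling distribution falls in the rejection region.

It decreases.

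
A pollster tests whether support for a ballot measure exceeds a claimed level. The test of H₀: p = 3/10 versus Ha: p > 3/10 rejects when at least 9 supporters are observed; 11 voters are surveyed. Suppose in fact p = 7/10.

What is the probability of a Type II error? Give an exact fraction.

2749038183/4000000000

β = P(fail to reject H₀ | Ha true) = P(K ≤ 8 | p = 7/10), K ~ Binomial(11, 7/10).
Adding the binomial probabilities P(K=0)+…+P(K=8) at p = 7/10 gives 2749038183/4000000000.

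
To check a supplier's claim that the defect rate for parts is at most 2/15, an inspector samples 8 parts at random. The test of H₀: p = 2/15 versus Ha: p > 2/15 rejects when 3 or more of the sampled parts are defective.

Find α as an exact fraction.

67527008/854296875

Under H₀, S ~ Binomial(8, 2/15); the Type I error rate is P(S ≥ 3).
Computing the lower-tail complement: 1 − 786769867/854296875 = 67527008/854296875.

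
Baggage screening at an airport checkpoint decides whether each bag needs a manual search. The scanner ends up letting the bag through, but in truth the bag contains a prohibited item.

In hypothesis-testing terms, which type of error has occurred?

Type II error

The null hypothesis here is that the bag contains no prohibited items.
'Letting the bag through' corresponds to failing to reject H₀.
H₀ was not rejected but H₀ is false — a Type II error (false negative).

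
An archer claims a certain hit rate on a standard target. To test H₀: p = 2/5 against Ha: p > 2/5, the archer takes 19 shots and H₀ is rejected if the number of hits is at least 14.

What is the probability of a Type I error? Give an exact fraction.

58514210816/19073486328125

Under H₀, Y ~ Binomial(19, 2/5), and α = P(Y ≥ 14).
P(Y ≥ 14) = Σ_{j=14}^{19} C(19,j)·(2/5)^j·(3/5)^{19-j} = 58514210816/19073486328125.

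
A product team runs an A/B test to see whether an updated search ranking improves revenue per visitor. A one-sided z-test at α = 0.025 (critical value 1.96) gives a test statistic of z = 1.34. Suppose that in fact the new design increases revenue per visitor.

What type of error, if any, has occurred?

Type II error

The conventional null hypothesis is that the new design has no effect on revenue per visitor.
Since z = 1.34 ≤ z* = 1.96, H₀ is not rejected.
H₀ is false (actually the new design increases revenue per visitor).
Failing to reject a false H₀ is a Type II error.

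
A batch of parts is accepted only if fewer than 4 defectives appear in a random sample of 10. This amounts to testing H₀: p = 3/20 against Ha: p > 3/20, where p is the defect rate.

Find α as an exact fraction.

127922685129/2560000000000

Under H₀, K ~ Binomial(10, 3/20); the Type I error rate is P(K ≥ 4).
Via the complement, α = 1 − Σ_{j=0}^{3} C(10,j)(3/20)^j(17/20)^{10-j} = 127922685129/2560000000000.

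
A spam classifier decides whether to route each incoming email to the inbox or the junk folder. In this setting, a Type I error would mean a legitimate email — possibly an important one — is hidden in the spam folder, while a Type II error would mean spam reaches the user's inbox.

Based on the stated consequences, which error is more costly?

Type I error

The Type I consequence (a legitimate email — possibly an important one — is hidden in the spam folder) is more severe than the Type II consequence (spam reaches the user's inbox).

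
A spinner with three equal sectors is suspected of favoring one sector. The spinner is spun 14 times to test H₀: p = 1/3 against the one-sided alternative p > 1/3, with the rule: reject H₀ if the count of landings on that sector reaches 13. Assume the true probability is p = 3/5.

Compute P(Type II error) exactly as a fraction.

β = P(fail to reject H₀ | Ha true) = P(S ≤ 12 | p = 3/5), S ~ Binomial(14, 3/5).
Adding the binomial probabilities P(S=0)+…+P(S=12) at p = 3/5 gives 6054091612/6103515625.

6054091612/6103515625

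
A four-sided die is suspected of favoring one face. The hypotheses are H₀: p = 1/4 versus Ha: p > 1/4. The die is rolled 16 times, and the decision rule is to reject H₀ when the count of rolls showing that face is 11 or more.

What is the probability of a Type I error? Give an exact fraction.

Under H₀, K ~ Binomial(16, 1/4), and α = P(K ≥ 11).
Summing C(16,j)(1/4)^j(3/4)^{16−j} for j = 11,…,16 gives 1225093/4294967296.

1225093/4294967296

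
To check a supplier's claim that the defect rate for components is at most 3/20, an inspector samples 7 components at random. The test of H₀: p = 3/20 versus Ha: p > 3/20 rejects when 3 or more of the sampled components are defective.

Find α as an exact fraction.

18883881/256000000

α = P(reject H₀ | H₀ true) = P(X ≥ 3 | p = 3/20), X ~ Binomial(7, 3/20).
Via the complement, α = 1 − Σ_{j=0}^{2} C(7,j)(3/20)^j(17/20)^{7-j} = 18883881/256000000.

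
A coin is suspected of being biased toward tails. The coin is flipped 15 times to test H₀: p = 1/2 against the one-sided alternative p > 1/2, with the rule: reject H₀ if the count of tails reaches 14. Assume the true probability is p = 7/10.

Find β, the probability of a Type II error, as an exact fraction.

241183100052963/250000000000000

β = P(fail to reject H₀ | Ha true) = P(X ≤ 13 | p = 7/10), X ~ Binomial(15, 7/10).
Equivalently, β = 1 − P(X ≥ 14) = 241183100052963/250000000000000.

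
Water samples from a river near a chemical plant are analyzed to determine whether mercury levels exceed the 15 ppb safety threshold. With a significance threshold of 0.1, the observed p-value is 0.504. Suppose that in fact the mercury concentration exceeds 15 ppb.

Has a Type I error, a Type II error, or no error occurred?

The conventional null hypothesis is that the mercury concentration is at or below 15 ppb (safe).
Since p = 0.504 ≥ α = 0.1, H₀ is not rejected.
H₀ is false (actually the mercury concentration exceeds 15 ppb).
Failing to reject a false H₀ is a Type II error.

Type II error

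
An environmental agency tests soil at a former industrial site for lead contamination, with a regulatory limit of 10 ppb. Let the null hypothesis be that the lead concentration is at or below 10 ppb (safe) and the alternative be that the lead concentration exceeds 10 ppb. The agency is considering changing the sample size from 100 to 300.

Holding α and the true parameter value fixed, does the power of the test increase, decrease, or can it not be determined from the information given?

It increases.

Increasing n separates the H₀ and Ha sampling distributions, so under Ha fewer outcomes land in the acceptance region.
Since power = 1 − β and β decreases, power increases.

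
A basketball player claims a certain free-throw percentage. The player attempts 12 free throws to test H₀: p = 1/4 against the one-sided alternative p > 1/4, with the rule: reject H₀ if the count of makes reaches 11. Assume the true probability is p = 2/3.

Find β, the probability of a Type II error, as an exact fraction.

502769/531441

A Type II error is failing to reject when Ha holds: with p = 2/3, β = P(S ≤ 10).
Equivalently, β = 1 − P(S ≥ 11) = 502769/531441.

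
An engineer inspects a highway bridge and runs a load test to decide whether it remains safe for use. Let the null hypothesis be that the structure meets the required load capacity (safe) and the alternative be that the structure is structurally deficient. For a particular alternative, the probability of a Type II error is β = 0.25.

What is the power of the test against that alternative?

Power = 1 − β = 1 − 0.25 = 0.75.

0.75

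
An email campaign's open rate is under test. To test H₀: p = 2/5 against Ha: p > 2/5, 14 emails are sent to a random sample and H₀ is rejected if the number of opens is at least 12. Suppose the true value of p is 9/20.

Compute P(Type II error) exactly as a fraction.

β = P(fail to reject H₀ | Ha true) = P(K ≤ 11 | p = 9/20), K ~ Binomial(14, 9/20).
Adding the binomial probabilities P(K=0)+…+P(K=11) at p = 9/20 gives 817437922121895041/819200000000000000.

817437922121895041/819200000000000000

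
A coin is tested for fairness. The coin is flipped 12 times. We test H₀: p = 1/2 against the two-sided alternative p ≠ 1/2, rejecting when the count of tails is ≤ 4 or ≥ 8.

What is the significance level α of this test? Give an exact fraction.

397/1024

The significance level is the null-hypothesis probability of the rejection region {≤4} ∪ {≥8}.
The two tails are symmetric, so α = 2·(1 + 12 + 66 + 220 + 495)/2^12 = 1588/4096 = 397/1024.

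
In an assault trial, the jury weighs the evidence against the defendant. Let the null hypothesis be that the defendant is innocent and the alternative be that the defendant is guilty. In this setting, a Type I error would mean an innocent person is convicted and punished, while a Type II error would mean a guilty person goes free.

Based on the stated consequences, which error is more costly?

Type I error

The Type I consequence (an innocent person is convicted and punished) is more severe than the Type II consequence (a guilty person goes free).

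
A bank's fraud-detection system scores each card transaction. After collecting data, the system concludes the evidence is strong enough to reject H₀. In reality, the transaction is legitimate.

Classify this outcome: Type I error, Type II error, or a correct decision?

The conventional null hypothesis here is that the transaction is legitimate.
H₀ was rejected, but H₀ is actually true.
Rejecting a true null hypothesis is a Type I error (false positive).

Type I error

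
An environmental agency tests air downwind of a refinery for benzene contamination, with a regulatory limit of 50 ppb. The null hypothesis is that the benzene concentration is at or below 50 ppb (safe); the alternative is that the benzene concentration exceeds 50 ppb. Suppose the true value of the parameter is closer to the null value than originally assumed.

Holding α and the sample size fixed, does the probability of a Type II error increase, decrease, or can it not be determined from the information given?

A smaller true effect puts the Ha sampling distribution closer to H₀, so more of it falls in the non-rejection region.

It increases.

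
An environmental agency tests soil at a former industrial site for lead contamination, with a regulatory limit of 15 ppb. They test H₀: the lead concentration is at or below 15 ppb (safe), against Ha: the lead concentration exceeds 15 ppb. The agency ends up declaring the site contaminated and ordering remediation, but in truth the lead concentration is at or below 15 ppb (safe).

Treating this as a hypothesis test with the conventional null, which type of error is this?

'Declaring the site contaminated and ordering remediation' corresponds to rejecting H₀.
H₀ was rejected but H₀ is true — a Type I error (false positive).

Type I error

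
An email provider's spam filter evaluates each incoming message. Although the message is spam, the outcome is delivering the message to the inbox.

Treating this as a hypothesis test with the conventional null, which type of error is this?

The null hypothesis here is that the message is legitimate (not spam).
'Delivering the message to the inbox' corresponds to failing to reject H₀.
H₀ was not rejected but H₀ is false — a Type II error (false negative).

Type II error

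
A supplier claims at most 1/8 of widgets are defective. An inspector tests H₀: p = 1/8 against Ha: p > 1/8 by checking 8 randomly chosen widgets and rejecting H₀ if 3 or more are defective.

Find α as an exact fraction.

α = P(reject H₀ | H₀ true) = P(K ≥ 3 | p = 1/8), K ~ Binomial(8, 1/8).
Via the complement, α = 1 − Σ_{j=0}^{2} C(8,j)(1/8)^j(7/8)^{8-j} = 1129899/16777216.

1129899/16777216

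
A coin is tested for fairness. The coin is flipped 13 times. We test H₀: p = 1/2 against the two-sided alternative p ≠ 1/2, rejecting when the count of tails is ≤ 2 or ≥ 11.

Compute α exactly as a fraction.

The significance level is the null-hypothesis probability of the rejection region {≤2} ∪ {≥11}.
Each tail has probability (1 + 13 + 78)/8192; doubling gives α = 184/8192 = 23/1024.

23/1024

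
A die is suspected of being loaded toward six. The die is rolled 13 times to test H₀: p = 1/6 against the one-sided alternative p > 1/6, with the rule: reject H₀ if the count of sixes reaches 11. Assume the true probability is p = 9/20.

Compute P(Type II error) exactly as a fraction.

40790448134932573/40960000000000000

A Type II error is failing to reject when Ha holds: with p = 9/20, β = P(S ≤ 10).
Summing C(13,j)·(9/20)^j·(11/20)^{13-j} for j = 0..10 gives 40790448134932573/40960000000000000.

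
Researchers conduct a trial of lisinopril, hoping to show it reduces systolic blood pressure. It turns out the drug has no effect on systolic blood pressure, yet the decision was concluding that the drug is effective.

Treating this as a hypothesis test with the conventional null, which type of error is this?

The null hypothesis here is that the drug has no effect on systolic blood pressure.
'Concluding that the drug is effective' corresponds to rejecting H₀.
H₀ was rejected but H₀ is true — a Type I error (false positive).

Type I error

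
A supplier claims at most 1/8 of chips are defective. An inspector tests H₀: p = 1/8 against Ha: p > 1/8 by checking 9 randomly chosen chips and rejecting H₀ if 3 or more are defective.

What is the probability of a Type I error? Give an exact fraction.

The significance level is the probability, assuming p = 1/8, of seeing 3 or more defectives in 9 draws.
α = 1 − P(Y ≤ 2) = 1 − 30471091/33554432 = 3083341/33554432.

3083341/33554432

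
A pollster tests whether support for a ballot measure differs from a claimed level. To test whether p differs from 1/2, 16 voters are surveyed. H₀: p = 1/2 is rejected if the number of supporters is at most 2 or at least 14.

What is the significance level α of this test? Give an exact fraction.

α = P(S ≤ 2 or S ≥ 14 | p = 1/2), S ~ Binomial(16, 1/2).
Each tail has probability (1 + 16 + 120)/65536; doubling gives α = 274/65536 = 137/32768.

137/32768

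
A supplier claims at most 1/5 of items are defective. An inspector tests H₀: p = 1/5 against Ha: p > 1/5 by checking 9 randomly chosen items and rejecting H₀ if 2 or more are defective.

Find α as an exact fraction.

1101157/1953125

Under H₀, X ~ Binomial(9, 1/5); the Type I error rate is P(X ≥ 2).
α = 1 − P(X ≤ 1) = 1 − 851968/1953125 = 1101157/1953125.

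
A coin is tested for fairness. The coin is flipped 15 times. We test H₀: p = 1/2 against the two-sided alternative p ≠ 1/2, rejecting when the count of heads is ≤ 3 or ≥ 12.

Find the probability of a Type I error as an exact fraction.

9/256

α = P(X ≤ 3 or X ≥ 12 | p = 1/2), X ~ Binomial(15, 1/2).
Each tail has probability (1 + 15 + 105 + 455)/32768; doubling gives α = 1152/32768 = 9/256.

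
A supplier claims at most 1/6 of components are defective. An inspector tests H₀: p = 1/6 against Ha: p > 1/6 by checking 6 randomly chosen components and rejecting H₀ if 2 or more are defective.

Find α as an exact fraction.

12281/46656

α = P(reject H₀ | H₀ true) = P(X ≥ 2 | p = 1/6), X ~ Binomial(6, 1/6).
Computing the lower-tail complement: 1 − 34375/46656 = 12281/46656.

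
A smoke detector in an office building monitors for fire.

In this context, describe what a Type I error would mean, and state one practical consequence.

With the conventional null hypothesis that there is no fire:
A Type I error is rejecting H₀ when H₀ is true.
Here that means sounding the alarm and evacuating the building when actually there is no fire.

A Type I error would mean concluding that there is a fire when in fact there is no fire. Consequence: the building is evacuated for a false alarm, disrupting work.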